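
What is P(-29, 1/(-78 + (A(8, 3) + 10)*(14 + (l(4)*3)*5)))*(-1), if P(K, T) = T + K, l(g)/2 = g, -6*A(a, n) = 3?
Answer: 34654/1195 ≈ 28.999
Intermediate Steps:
A(a, n) = -½ (A(a, n) = -⅙*3 = -½)
l(g) = 2*g
P(K, T) = K + T
P(-29, 1/(-78 + (A(8, 3) + 10)*(14 + (l(4)*3)*5)))*(-1) = (-29 + 1/(-78 + (-½ + 10)*(14 + ((2*4)*3)*5)))*(-1) = (-29 + 1/(-78 + 19*(14 + (8*3)*5)/2))*(-1) = (-29 + 1/(-78 + 19*(14 + 24*5)/2))*(-1) = (-29 + 1/(-78 + 19*(14 + 120)/2))*(-1) = (-29 + 1/(-78 + (19/2)*134))*(-1) = (-29 + 1/(-78 + 1273))*(-1) = (-29 + 1/1195)*(-1) = -34654/1195*(-1) = 34654/1195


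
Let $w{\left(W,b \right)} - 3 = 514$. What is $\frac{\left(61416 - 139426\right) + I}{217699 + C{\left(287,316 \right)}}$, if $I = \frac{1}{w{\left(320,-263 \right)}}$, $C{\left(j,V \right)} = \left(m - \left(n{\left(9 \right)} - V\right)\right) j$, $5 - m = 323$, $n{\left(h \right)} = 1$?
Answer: $- \frac{40331169}{112105246} \approx -0.35976$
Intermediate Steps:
$w{\left(W,b \right)} = 517$ ($w{\left(W,b \right)} = 3 + 514 = 517$)
$m = -318$ ($m = 5 - 323 = -318$)
$C{\left(j,V \right)} = j \left(-319 + V\right)$ ($C{\left(j,V \right)} = \left(-318 - \left(1 - V\right)\right) j = \left(-318 + \left(-1 + V\right)\right) j = \left(-319 + V\right) j = j \left(-319 + V\right)$)
$I = \frac{1}{517} \approx 0.0019342$
$\frac{\left(61416 - 139426\right) + I}{217699 + C{\left(287,316 \right)}} = \frac{\left(61416 - 139426\right) + \frac{1}{517}}{217699 + 287 \left(-319 + 316\right)} = \frac{-78010 + \frac{1}{517}}{217699 + 287 \left(-3\right)} = - \frac{40331169}{517 \left(217699 - 861\right)} = - \frac{40331169}{517 \cdot 216838} = \left(- \frac{40331169}{517}\right) \frac{1}{216838} = - \frac{40331169}{112105246}$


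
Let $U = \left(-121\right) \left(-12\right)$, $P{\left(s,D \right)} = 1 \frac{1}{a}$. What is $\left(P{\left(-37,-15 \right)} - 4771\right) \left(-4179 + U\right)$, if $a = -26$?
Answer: $\frac{338276169}{26} \approx 1.3011 \cdot 10^{7}$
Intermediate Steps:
$P{\left(s,D \right)} = - \frac{1}{26}$ ($P{\left(s,D \right)} = 1 \frac{1}{-26} = 1 \left(- \frac{1}{26}\right) = - \frac{1}{26}$)
$U = 1452$
$\left(P{\left(-37,-15 \right)} - 4771\right) \left(-4179 + U\right) = \left(- \frac{1}{26} - 4771\right) \left(-4179 + 1452\right) = \left(- \frac{124047}{26}\right) \left(-2727\right) = \frac{338276169}{26}$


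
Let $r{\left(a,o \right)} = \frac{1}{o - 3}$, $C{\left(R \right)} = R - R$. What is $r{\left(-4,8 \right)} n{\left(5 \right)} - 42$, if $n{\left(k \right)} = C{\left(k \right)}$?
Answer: $-42$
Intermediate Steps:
$C{\left(R \right)} = 0$
$n{\left(k \right)} = 0$
$r{\left(a,o \right)} = \frac{1}{-3 + o}$
$r{\left(-4,8 \right)} n{\left(5 \right)} - 42 = \frac{1}{-3 + 8} \cdot 0 - 42 = \frac{1}{5} \cdot 0 - 42 = 0 - 42 = -42$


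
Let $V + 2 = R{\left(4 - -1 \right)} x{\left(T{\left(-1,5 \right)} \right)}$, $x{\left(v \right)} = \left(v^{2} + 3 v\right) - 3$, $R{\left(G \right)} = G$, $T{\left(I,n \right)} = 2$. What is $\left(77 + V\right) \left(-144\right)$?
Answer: $-15840$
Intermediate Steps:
$x{\left(v \right)} = -3 + v^{2} + 3 v$
$V = 33$ ($V = -2 + \left(4 - -1\right) \left(-3 + 2^{2} + 3 \cdot 2\right) = -2 + \left(4 + 1\right) \left(-3 + 4 + 6\right) = -2 + 5 \cdot 7 = -2 + 35 = 33$)
$\left(77 + V\right) \left(-144\right) = \left(77 + 33\right) \left(-144\right) = 110 \left(-144\right) = -15840$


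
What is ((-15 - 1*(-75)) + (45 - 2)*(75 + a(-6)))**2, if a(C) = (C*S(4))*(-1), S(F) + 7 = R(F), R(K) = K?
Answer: 6305121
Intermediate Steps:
S(F) = -7 + F
a(C) = 3*C (a(C) = (C*(-7 + 4))*(-1) = (C*(-3))*(-1) = -3*C*(-1) = 3*C)
((-15 - 1*(-75)) + (45 - 2)*(75 + a(-6)))**2 = ((-15 - 1*(-75)) + (45 - 2)*(75 + 3*(-6)))**2 = ((-15 + 75) + 43*(75 - 18))**2 = (60 + 43*57)**2 = (60 + 2451)**2 = 2511**2 = 6305121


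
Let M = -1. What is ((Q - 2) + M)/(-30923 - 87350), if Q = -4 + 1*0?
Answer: 7/118273 ≈ 5.9185e-5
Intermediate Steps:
Q = -4 (Q = -4 + 0 = -4)
((Q - 2) + M)/(-30923 - 87350) = ((-4 - 2) - 1)/(-30923 - 87350) = (-6 - 1)/(-118273) = -7*(-1/118273) = 7/118273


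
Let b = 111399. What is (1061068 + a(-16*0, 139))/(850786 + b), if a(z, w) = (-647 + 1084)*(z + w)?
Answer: 1121811/962185 ≈ 1.1659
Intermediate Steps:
a(z, w) = 437*w + 437*z (a(z, w) = 437*(w + z) = 437*w + 437*z)
(1061068 + a(-16*0, 139))/(850786 + b) = (1061068 + (437*139 + 437*(-16*0)))/(850786 + 111399) = (1061068 + (60743 + 437*0))/962185 = (1061068 + (60743 + 0))*(1/962185) = (1061068 + 60743)*(1/962185) = 1121811*(1/962185) = 1121811/962185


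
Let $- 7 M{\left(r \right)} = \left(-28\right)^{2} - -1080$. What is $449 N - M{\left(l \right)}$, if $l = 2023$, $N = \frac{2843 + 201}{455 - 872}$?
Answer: $- \frac{8790004}{2919} \approx -3011.3$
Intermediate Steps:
$N = - \frac{3044}{417}$ ($N = \frac{3044}{-417} = 3044 \left(- \frac{1}{417}\right) = - \frac{3044}{417} \approx -7.2998$)
$M{\left(r \right)} = - \frac{1864}{7}$ ($M{\left(r \right)} = - \frac{\left(-28\right)^{2} - -1080}{7} = - \frac{784 + 1080}{7} = \left(- \frac{1}{7}\right) 1864 = - \frac{1864}{7}$)
$449 N - M{\left(l \right)} = 449 \left(- \frac{3044}{417}\right) - - \frac{1864}{7} = - \frac{1366756}{417} + \frac{1864}{7} = - \frac{8790004}{2919}$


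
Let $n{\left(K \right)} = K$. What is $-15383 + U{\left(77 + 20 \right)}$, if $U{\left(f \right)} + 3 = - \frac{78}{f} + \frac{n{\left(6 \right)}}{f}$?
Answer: $- \frac{1492514}{97} \approx -15387.0$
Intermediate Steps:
$U{\left(f \right)} = -3 - \frac{72}{f}$ ($U{\left(f \right)} = -3 + \left(- \frac{78}{f} + \frac{6}{f}\right) = -3 - \frac{72}{f}$)
$-15383 + U{\left(77 + 20 \right)} = -15383 - \left(3 + \frac{72}{77 + 20}\right) = -15383 - \left(3 + \frac{72}{97}\right) = -15383 - \frac{363}{97} = - \frac{1492514}{97}$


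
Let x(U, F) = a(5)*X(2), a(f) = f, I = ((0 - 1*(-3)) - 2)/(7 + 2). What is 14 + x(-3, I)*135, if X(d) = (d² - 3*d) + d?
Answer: 14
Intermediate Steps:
I = ⅑ (I = ((0 + 3) - 2)/9 = (3 - 2)*(⅑) = 1*(⅑) = ⅑ ≈ 0.11111)
X(d) = d² - 2*d
x(U, F) = 0 (x(U, F) = 5*(2*(-2 + 2)) = 5*(2*0) = 5*0 = 0)
14 + x(-3, I)*135 = 14 + 0*135 = 14 + 0 = 14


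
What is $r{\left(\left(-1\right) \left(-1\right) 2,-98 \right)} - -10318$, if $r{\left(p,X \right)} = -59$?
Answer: $10259$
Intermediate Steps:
$r{\left(\left(-1\right) \left(-1\right) 2,-98 \right)} - -10318 = -59 - -10318 = -59 + 10318 = 10259$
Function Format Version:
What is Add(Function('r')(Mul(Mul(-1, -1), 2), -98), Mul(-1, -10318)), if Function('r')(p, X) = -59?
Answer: 10259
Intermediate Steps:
Add(Function('r')(Mul(Mul(-1, -1), 2), -98), Mul(-1, -10318)) = Add(-59, Mul(-1, -10318)) = Add(-59, 10318) = 10259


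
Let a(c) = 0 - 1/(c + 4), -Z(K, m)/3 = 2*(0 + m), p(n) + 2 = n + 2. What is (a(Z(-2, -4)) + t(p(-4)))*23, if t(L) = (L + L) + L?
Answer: -7751/28 ≈ -276.82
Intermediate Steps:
p(n) = n (p(n) = -2 + (n + 2) = -2 + (2 + n) = n)
Z(K, m) = -6*m (Z(K, m) = -6*(0 + m) = -6*m)
t(L) = 3*L (t(L) = 2*L + L = 3*L)
a(c) = -1/(4 + c) (a(c) = 0 - 1/(4 + c) = -1/(4 + c))
(a(Z(-2, -4)) + t(p(-4)))*23 = (-1/(4 - 6*(-4)) + 3*(-4))*23 = (-1/(4 + 24) - 12)*23 = (-1/28 - 12)*23 = -337/28*23 = -7751/28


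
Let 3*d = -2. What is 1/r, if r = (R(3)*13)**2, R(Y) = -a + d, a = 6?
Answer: 9/67600 ≈ 0.00013314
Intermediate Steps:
d = -2/3 (d = (1/3)*(-2) = -2/3 ≈ -0.66667)
R(Y) = -20/3 (R(Y) = -1*6 - 2/3 = -6 - 2/3 = -20/3)
r = 67600/9 (r = (-20/3*13)**2 = (-260/3)**2 = 67600/9 ≈ 7511.1)
1/r = 1/(67600/9) = 9/67600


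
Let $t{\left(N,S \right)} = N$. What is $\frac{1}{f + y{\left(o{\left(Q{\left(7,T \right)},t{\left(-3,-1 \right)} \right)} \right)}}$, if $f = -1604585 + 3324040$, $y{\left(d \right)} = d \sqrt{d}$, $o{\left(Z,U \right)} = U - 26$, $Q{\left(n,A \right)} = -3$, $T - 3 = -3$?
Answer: $\frac{1719455}{2956525521414} + \frac{29 i \sqrt{29}}{2956525521414} \approx 5.8158 \cdot 10^{-7} + 5.2822 \cdot 10^{-11} i$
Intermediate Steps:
$T = 0$ ($T = 3 - 3 = 0$)
$o{\left(Z,U \right)} = -26 + U$
$y{\left(d \right)} = d^{\frac{3}{2}}$
$f = 1719455$
$\frac{1}{f + y{\left(o{\left(Q{\left(7,T \right)},t{\left(-3,-1 \right)} \right)} \right)}} = \frac{1}{1719455 + \left(-26 - 3\right)^{\frac{3}{2}}} = \frac{1}{1719455 + \left(-29\right)^{\frac{3}{2}}} = \frac{1}{1719455 - 29 i \sqrt{29}}$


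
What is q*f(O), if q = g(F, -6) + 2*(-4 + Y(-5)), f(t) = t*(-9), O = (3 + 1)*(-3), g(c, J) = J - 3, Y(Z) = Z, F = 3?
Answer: -2916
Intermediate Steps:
g(c, J) = -3 + J
O = -12 (O = 4*(-3) = -12)
f(t) = -9*t
q = -27 (q = (-3 - 6) + 2*(-4 - 5) = -9 + 2*(-9) = -9 - 18 = -27)
q*f(O) = -(-243)*(-12) = -27*108 = -2916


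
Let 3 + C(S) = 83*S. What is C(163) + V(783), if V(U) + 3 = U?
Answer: 14306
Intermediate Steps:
C(S) = -3 + 83*S
V(U) = -3 + U
C(163) + V(783) = (-3 + 83*163) + (-3 + 783) = (-3 + 13529) + 780 = 13526 + 780 = 14306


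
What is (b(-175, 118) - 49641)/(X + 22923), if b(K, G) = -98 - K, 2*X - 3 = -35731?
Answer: -49564/5059 ≈ -9.7972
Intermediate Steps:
X = -17864 (X = 3/2 + (1/2)*(-35731) = 3/2 - 35731/2 = -17864)
(b(-175, 118) - 49641)/(X + 22923) = ((-98 - 1*(-175)) - 49641)/(-17864 + 22923) = ((-98 + 175) - 49641)/5059 = (77 - 49641)*(1/5059) = -49564*1/5059 = -49564/5059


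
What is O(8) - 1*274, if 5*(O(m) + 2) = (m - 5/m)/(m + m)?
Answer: -176581/640 ≈ -275.91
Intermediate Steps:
O(m) = -2 + (m - 5/m)/(10*m) (O(m) = -2 + ((m - 5/m)/(m + m))/5 = -2 + ((m - 5/m)/((2*m)))/5 = -2 + ((m - 5/m)*(1/(2*m)))/5 = -2 + ((m - 5/m)/(2*m))/5 = -2 + (m - 5/m)/(10*m))
O(8) - 1*274 = (-19/10 - ½/8²) - 1*274 = (-19/10 - ½*1/64) - 274 = (-19/10 - 1/128) - 274 = -1221/640 - 274 = -176581/640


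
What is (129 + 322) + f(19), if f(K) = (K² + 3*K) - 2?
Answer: 867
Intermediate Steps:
f(K) = -2 + K² + 3*K
(129 + 322) + f(19) = (129 + 322) + (-2 + 19² + 3*19) = 451 + (-2 + 361 + 57) = 451 + 416 = 867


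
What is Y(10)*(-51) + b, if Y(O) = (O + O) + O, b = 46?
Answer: -1484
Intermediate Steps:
Y(O) = 3*O (Y(O) = 2*O + O = 3*O)
Y(10)*(-51) + b = (3*10)*(-51) + 46 = 30*(-51) + 46 = -1530 + 46 = -1484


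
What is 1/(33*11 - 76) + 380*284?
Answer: 30973041/287 ≈ 1.0792e+5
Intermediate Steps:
1/(33*11 - 76) + 380*284 = 1/(363 - 76) + 107920 = 1/287 + 107920 = 30973041/287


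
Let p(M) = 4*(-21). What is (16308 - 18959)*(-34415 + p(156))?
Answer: 91456849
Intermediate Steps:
p(M) = -84
(16308 - 18959)*(-34415 + p(156)) = (16308 - 18959)*(-34415 - 84) = -2651*(-34499) = 91456849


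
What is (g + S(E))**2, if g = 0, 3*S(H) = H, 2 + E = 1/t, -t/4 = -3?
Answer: 529/1296 ≈ 0.40818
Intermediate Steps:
t = 12 (t = -4*(-3) = 12)
E = -23/12 (E = -2 + 1/12 = -23/12 ≈ -1.9167)
S(H) = H/3
(g + S(E))**2 = (0 + (1/3)*(-23/12))**2 = (0 - 23/36)**2 = (-23/36)**2 = 529/1296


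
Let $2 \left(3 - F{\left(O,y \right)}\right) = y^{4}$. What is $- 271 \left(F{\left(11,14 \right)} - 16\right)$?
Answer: $5208891$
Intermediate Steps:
$F{\left(O,y \right)} = 3 - \frac{y^{4}}{2}$
$- 271 \left(F{\left(11,14 \right)} - 16\right) = - 271 \left(\left(3 - \frac{14^{4}}{2}\right) - 16\right) = - 271 \left(\left(3 - 19208\right) - 16\right) = - 271 \left(-19205 - 16\right) = \left(-271\right) \left(-19221\right) = 5208891$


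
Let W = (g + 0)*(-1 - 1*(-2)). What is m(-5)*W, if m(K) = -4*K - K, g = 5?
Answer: 125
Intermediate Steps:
m(K) = -5*K
W = 5 (W = (5 + 0)*(-1 - 1*(-2)) = 5*(-1 + 2) = 5*1 = 5)
m(-5)*W = -5*(-5)*5 = 25*5 = 125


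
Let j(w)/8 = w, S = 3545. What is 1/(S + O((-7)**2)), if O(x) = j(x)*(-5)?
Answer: 1/1585 ≈ 0.00063092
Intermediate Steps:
j(w) = 8*w
O(x) = -40*x (O(x) = (8*x)*(-5) = -40*x)
1/(S + O((-7)**2)) = 1/(3545 - 40*(-7)**2) = 1/(3545 - 40*49) = 1/(3545 - 1960) = 1/1585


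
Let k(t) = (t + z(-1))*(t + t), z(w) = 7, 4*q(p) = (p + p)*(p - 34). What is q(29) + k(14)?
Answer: 1031/2 ≈ 515.50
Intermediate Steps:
q(p) = p*(-34 + p)/2 (q(p) = ((p + p)*(p - 34))/4 = ((2*p)*(-34 + p))/4 = (2*p*(-34 + p))/4 = p*(-34 + p)/2)
k(t) = 2*t*(7 + t) (k(t) = (t + 7)*(t + t) = (7 + t)*(2*t) = 2*t*(7 + t))
q(29) + k(14) = (1/2)*29*(-34 + 29) + 2*14*(7 + 14) = (1/2)*29*(-5) + 2*14*21 = -145/2 + 588 = 1031/2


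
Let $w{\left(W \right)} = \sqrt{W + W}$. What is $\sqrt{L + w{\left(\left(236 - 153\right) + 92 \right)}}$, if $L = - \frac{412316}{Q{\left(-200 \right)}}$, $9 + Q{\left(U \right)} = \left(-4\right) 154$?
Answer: $\frac{\sqrt{412316 + 3125 \sqrt{14}}}{25} \approx 26.046$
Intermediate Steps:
$w{\left(W \right)} = \sqrt{2} \sqrt{W}$ ($w{\left(W \right)} = \sqrt{2 W} = \sqrt{2} \sqrt{W}$)
$Q{\left(U \right)} = -625$ ($Q{\left(U \right)} = -9 - 616 = -625$)
$L = \frac{412316}{625}$ ($L = - \frac{412316}{-625} = \left(-412316\right) \left(- \frac{1}{625}\right) = \frac{412316}{625} \approx 659.71$)
$\sqrt{L + w{\left(\left(236 - 153\right) + 92 \right)}} = \sqrt{\frac{412316}{625} + \sqrt{2} \sqrt{\left(236 - 153\right) + 92}} = \sqrt{\frac{412316}{625} + \sqrt{2} \sqrt{83 + 92}} = \sqrt{\frac{412316}{625} + \sqrt{2} \sqrt{175}} = \sqrt{\frac{412316}{625} + \sqrt{2} \cdot 5 \sqrt{7}} = \sqrt{\frac{412316}{625} + 5 \sqrt{14}}$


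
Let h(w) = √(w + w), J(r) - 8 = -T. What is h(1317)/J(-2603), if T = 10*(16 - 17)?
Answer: √2634/18 ≈ 2.8512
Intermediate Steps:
T = -10 (T = 10*(-1) = -10)
J(r) = 18 (J(r) = 8 - 1*(-10) = 8 + 10 = 18)
h(w) = √2*√w (h(w) = √(2*w) = √2*√w)
h(1317)/J(-2603) = (√2*√1317)/18 = √2634*(1/18) = √2634/18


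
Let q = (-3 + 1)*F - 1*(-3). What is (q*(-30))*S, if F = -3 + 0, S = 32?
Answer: -8640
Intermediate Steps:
F = -3
q = 9 (q = (-3 + 1)*(-3) - 1*(-3) = -2*(-3) + 3 = 6 + 3 = 9)
(q*(-30))*S = (9*(-30))*32 = -270*32 = -8640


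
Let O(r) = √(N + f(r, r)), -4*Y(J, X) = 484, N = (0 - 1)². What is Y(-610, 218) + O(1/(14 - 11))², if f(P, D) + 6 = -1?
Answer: -127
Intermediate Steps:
N = 1 (N = (-1)² = 1)
f(P, D) = -7 (f(P, D) = -6 - 1 = -7)
Y(J, X) = -121 (Y(J, X) = -¼*484 = -121)
O(r) = I*√6 (O(r) = √(1 - 7) = √(-6) = I*√6)
Y(-610, 218) + O(1/(14 - 11))² = -121 + (I*√6)² = -121 - 6 = -127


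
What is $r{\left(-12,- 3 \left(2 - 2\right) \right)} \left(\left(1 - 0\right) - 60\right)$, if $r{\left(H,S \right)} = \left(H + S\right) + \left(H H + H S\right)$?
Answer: $-7788$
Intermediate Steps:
$r{\left(H,S \right)} = H + S + H^{2} + H S$ ($r{\left(H,S \right)} = \left(H + S\right) + \left(H^{2} + H S\right) = H + S + H^{2} + H S$)
$r{\left(-12,- 3 \left(2 - 2\right) \right)} \left(\left(1 - 0\right) - 60\right) = \left(-12 - 3 \left(2 - 2\right) + \left(-12\right)^{2} - 12 \left(- 3 \left(2 - 2\right)\right)\right) \left(\left(1 - 0\right) - 60\right) = \left(-12 - 0 + 144 - 12 \left(\left(-3\right) 0\right)\right) \left(\left(1 + 0\right) - 60\right) = \left(-12 + 0 + 144 - 0\right) \left(1 - 60\right) = \left(-12 + 0 + 144 + 0\right) \left(-59\right) = 132 \left(-59\right) = -7788$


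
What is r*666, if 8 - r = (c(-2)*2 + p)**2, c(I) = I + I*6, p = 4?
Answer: -378288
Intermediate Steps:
c(I) = 7*I (c(I) = I + 6*I = 7*I)
r = -568 (r = 8 - ((7*(-2))*2 + 4)**2 = 8 - (-14*2 + 4)**2 = 8 - (-28 + 4)**2 = 8 - 1*(-24)**2 = 8 - 1*576 = 8 - 576 = -568)
r*666 = -568*666 = -378288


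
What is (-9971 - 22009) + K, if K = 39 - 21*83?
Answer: -33684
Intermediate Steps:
K = -1704 (K = 39 - 1743 = -1704)
(-9971 - 22009) + K = (-9971 - 22009) - 1704 = -31980 - 1704 = -33684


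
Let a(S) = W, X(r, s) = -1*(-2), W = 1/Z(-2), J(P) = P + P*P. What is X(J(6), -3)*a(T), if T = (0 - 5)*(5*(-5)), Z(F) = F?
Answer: -1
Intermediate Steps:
J(P) = P + P**2
W = -1/2 (W = 1/(-2) = -1/2 ≈ -0.50000)
X(r, s) = 2
T = 125 (T = -5*(-25) = 125)
a(S) = -1/2
X(J(6), -3)*a(T) = 2*(-1/2) = -1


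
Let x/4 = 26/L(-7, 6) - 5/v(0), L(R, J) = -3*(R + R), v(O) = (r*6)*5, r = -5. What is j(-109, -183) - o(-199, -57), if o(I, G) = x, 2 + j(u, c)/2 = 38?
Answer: 7286/105 ≈ 69.391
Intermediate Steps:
j(u, c) = 72 (j(u, c) = -4 + 2*38 = -4 + 76 = 72)
v(O) = -150 (v(O) = -5*6*5 = -30*5 = -150)
L(R, J) = -6*R
x = 274/105 (x = 4*(26/((-6*(-7))) - 5/(-150)) = 4*(26/42 - 5*(-1/150)) = 4*(26*(1/42) + 1/30) = 4*(13/21 + 1/30) = 4*(137/210) = 274/105 ≈ 2.6095)
o(I, G) = 274/105
j(-109, -183) - o(-199, -57) = 72 - 1*274/105 = 72 - 274/105 = 7286/105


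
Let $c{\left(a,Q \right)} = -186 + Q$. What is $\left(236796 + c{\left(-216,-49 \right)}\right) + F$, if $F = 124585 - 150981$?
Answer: $210165$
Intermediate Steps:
$F = -26396$ ($F = 124585 - 150981 = -26396$)
$\left(236796 + c{\left(-216,-49 \right)}\right) + F = \left(236796 - 235\right) - 26396 = 236561 - 26396 = 210165$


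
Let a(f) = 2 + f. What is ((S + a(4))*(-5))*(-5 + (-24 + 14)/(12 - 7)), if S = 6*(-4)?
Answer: -630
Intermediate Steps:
S = -24
((S + a(4))*(-5))*(-5 + (-24 + 14)/(12 - 7)) = ((-24 + (2 + 4))*(-5))*(-5 + (-24 + 14)/(12 - 7)) = ((-24 + 6)*(-5))*(-5 - 10/5) = (-18*(-5))*(-5 - 10*⅕) = 90*(-5 - 2) = 90*(-7) = -630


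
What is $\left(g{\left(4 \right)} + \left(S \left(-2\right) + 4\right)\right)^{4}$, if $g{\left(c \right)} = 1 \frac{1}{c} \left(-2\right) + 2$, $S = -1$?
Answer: $\frac{50625}{16} \approx 3164.1$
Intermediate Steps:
$g{\left(c \right)} = 2 - \frac{2}{c}$ ($g{\left(c \right)} = \frac{1}{c} \left(-2\right) + 2 = - \frac{2}{c} + 2 = 2 - \frac{2}{c}$)
$\left(g{\left(4 \right)} + \left(S \left(-2\right) + 4\right)\right)^{4} = \left(\left(2 - \frac{2}{4}\right) + \left(\left(-1\right) \left(-2\right) + 4\right)\right)^{4} = \left(\left(2 - \frac{1}{2}\right) + \left(2 + 4\right)\right)^{4} = \left(\left(2 - \frac{1}{2}\right) + 6\right)^{4} = \left(\frac{3}{2} + 6\right)^{4} = \left(\frac{15}{2}\right)^{4} = \frac{50625}{16}$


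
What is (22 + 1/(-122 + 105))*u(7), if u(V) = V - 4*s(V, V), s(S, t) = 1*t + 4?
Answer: -13801/17 ≈ -811.82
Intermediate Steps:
s(S, t) = 4 + t (s(S, t) = t + 4 = 4 + t)
u(V) = -16 - 3*V (u(V) = V - 4*(4 + V) = V + (-16 - 4*V) = -16 - 3*V)
(22 + 1/(-122 + 105))*u(7) = (22 + 1/(-122 + 105))*(-16 - 3*7) = (22 + 1/(-17))*(-16 - 21) = (22 - 1/17)*(-37) = (373/17)*(-37) = -13801/17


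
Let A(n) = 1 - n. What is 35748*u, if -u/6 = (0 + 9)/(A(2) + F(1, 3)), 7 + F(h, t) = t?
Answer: 1930392/5 ≈ 3.8608e+5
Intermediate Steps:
F(h, t) = -7 + t
u = 54/5 (u = -6*(0 + 9)/((1 - 1*2) + (-7 + 3)) = -54/((1 - 2) - 4) = -54/(-1 - 4) = -54/(-5) = -54*(-1)/5 = -6*(-9/5) = 54/5 ≈ 10.800)
35748*u = 35748*(54/5) = 1930392/5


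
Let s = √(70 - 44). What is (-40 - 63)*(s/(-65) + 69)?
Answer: -7107 + 103*√26/65 ≈ -7098.9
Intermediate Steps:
s = √26 ≈ 5.0990
(-40 - 63)*(s/(-65) + 69) = (-40 - 63)*(√26/(-65) + 69) = -103*(√26*(-1/65) + 69) = -103*(-√26/65 + 69) = -103*(69 - √26/65) = -7107 + 103*√26/65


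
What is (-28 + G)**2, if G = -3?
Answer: 961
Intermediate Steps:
(-28 + G)**2 = (-28 - 3)**2 = (-31)**2 = 961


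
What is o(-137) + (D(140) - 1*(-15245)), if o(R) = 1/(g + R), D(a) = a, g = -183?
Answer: 4923199/320 ≈ 15385.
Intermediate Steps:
o(R) = 1/(-183 + R)
o(-137) + (D(140) - 1*(-15245)) = 1/(-183 - 137) + (140 - 1*(-15245)) = 1/(-320) + (140 + 15245) = -1/320 + 15385 = 4923199/320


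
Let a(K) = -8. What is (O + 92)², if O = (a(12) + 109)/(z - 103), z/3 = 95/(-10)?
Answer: 575712036/69169 ≈ 8323.3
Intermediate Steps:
z = -57/2 (z = 3*(95/(-10)) = 3*(95*(-⅒)) = 3*(-19/2) = -57/2 ≈ -28.500)
O = -202/263 (O = (-8 + 109)/(-57/2 - 103) = 101/(-263/2) = 101*(-2/263) = -202/263 ≈ -0.76806)
(O + 92)² = (-202/263 + 92)² = (23994/263)² = 575712036/69169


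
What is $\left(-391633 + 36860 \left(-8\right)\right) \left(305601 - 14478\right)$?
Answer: $-199859724099$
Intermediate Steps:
$\left(-391633 + 36860 \left(-8\right)\right) \left(305601 - 14478\right) = \left(-391633 - 294880\right) 291123 = \left(-686513\right) 291123 = -199859724099$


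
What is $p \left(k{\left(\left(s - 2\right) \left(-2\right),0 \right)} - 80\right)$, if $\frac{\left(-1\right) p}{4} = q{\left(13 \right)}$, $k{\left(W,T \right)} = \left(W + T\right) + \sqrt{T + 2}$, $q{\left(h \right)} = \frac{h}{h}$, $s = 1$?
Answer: $312 - 4 \sqrt{2} \approx 306.34$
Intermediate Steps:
$q{\left(h \right)} = 1$
$k{\left(W,T \right)} = T + W + \sqrt{2 + T}$ ($k{\left(W,T \right)} = \left(T + W\right) + \sqrt{2 + T} = T + W + \sqrt{2 + T}$)
$p = -4$ ($p = \left(-4\right) 1 = -4$)
$p \left(k{\left(\left(s - 2\right) \left(-2\right),0 \right)} - 80\right) = - 4 \left(\left(0 + \left(1 - 2\right) \left(-2\right) + \sqrt{2 + 0}\right) - 80\right) = - 4 \left(\left(0 - -2 + \sqrt{2}\right) - 80\right) = - 4 \left(\left(0 + 2 + \sqrt{2}\right) - 80\right) = - 4 \left(\left(2 + \sqrt{2}\right) - 80\right) = - 4 \left(-78 + \sqrt{2}\right) = 312 - 4 \sqrt{2}$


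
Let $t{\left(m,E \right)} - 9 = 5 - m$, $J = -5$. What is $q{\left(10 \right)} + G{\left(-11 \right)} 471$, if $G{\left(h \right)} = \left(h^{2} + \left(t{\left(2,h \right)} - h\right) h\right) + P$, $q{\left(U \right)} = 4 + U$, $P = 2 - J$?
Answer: $-58861$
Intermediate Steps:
$t{\left(m,E \right)} = 14 - m$ ($t{\left(m,E \right)} = 9 - \left(-5 + m\right) = 14 - m$)
$P = 7$ ($P = 2 - -5 = 2 + 5 = 7$)
$G{\left(h \right)} = 7 + h^{2} + h \left(12 - h\right)$ ($G{\left(h \right)} = \left(h^{2} + \left(\left(14 - 2\right) - h\right) h\right) + 7 = \left(h^{2} + \left(12 - h\right) h\right) + 7 = \left(h^{2} + h \left(12 - h\right)\right) + 7 = 7 + h^{2} + h \left(12 - h\right)$)
$q{\left(10 \right)} + G{\left(-11 \right)} 471 = \left(4 + 10\right) + \left(7 + 12 \left(-11\right)\right) 471 = 14 + \left(7 - 132\right) 471 = 14 - 58875 = -58861$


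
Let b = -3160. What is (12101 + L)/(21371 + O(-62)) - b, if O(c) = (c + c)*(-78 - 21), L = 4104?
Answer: 106340725/33647 ≈ 3160.5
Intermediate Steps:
O(c) = -198*c (O(c) = (2*c)*(-99) = -198*c)
(12101 + L)/(21371 + O(-62)) - b = (12101 + 4104)/(21371 - 198*(-62)) - 1*(-3160) = 16205/(21371 + 12276) + 3160 = 16205/33647 + 3160 = 106340725/33647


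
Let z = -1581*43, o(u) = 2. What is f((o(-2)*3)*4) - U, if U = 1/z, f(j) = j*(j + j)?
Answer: 78316417/67983 ≈ 1152.0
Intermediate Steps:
z = -67983
f(j) = 2*j**2 (f(j) = j*(2*j) = 2*j**2)
U = -1/67983 (U = 1/(-67983) = -1/67983 ≈ -1.4710e-5)
f((o(-2)*3)*4) - U = 2*((2*3)*4)**2 - 1*(-1/67983) = 2*(6*4)**2 + 1/67983 = 2*24**2 + 1/67983 = 2*576 + 1/67983 = 1152 + 1/67983 = 78316417/67983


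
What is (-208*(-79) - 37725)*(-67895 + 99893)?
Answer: -681333414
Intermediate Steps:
(-208*(-79) - 37725)*(-67895 + 99893) = (16432 - 37725)*31998 = -21293*31998 = -681333414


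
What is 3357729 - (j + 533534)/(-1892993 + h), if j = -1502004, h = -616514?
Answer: 8426243461133/2509507 ≈ 3.3577e+6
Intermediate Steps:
3357729 - (j + 533534)/(-1892993 + h) = 3357729 - (-1502004 + 533534)/(-1892993 - 616514) = 3357729 - (-968470)/(-2509507) = 3357729 - (-968470)*(-1)/2509507 = 3357729 - 1*968470/2509507 = 3357729 - 968470/2509507 = 8426243461133/2509507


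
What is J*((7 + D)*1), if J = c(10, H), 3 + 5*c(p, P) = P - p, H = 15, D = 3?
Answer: 4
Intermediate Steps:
c(p, P) = -⅗ - p/5 + P/5 (c(p, P) = -⅗ + (P - p)/5 = -⅗ + (-p/5 + P/5) = -⅗ - p/5 + P/5)
J = ⅖ (J = -⅗ - ⅕*10 + (⅕)*15 = -⅗ - 2 + 3 = ⅖ ≈ 0.40000)
J*((7 + D)*1) = 2*((7 + 3)*1)/5 = 2*(10*1)/5 = (⅖)*10 = 4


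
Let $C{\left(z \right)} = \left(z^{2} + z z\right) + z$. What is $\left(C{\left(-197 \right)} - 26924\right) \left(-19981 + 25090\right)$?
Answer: $257989173$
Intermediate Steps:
$C{\left(z \right)} = z + 2 z^{2}$ ($C{\left(z \right)} = \left(z^{2} + z^{2}\right) + z = 2 z^{2} + z = z + 2 z^{2}$)
$\left(C{\left(-197 \right)} - 26924\right) \left(-19981 + 25090\right) = \left(- 197 \left(1 + 2 \left(-197\right)\right) - 26924\right) \left(-19981 + 25090\right) = \left(- 197 \left(1 - 394\right) - 26924\right) 5109 = \left(\left(-197\right) \left(-393\right) - 26924\right) 5109 = \left(77421 - 26924\right) 5109 = 50497 \cdot 5109 = 257989173$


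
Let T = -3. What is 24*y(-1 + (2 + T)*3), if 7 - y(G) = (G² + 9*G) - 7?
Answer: 816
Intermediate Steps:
y(G) = 14 - G² - 9*G (y(G) = 7 - ((G² + 9*G) - 7) = 7 - (-7 + G² + 9*G) = 7 + (7 - G² - 9*G) = 14 - G² - 9*G)
24*y(-1 + (2 + T)*3) = 24*(14 - (-1 + (2 - 3)*3)² - 9*(-1 + (2 - 3)*3)) = 24*(14 - (-1 - 1*3)² - 9*(-1 - 1*3)) = 24*(14 - (-1 - 3)² - 9*(-1 - 3)) = 24*(14 - 1*(-4)² - 9*(-4)) = 24*(14 - 1*16 + 36) = 24*(14 - 16 + 36) = 24*34 = 816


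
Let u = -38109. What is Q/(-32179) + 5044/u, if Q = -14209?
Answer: 379179905/1226309511 ≈ 0.30920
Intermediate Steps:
Q/(-32179) + 5044/u = -14209/(-32179) + 5044/(-38109) = -14209*(-1/32179) + 5044*(-1/38109) = 14209/32179 - 5044/38109 = 379179905/1226309511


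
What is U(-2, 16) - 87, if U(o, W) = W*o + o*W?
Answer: -151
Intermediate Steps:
U(o, W) = 2*W*o (U(o, W) = W*o + W*o = 2*W*o)
U(-2, 16) - 87 = 2*16*(-2) - 87 = -64 - 87 = -151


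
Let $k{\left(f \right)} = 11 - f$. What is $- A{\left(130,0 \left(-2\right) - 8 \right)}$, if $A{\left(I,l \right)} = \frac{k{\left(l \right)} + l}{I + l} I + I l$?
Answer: $\frac{62725}{61} \approx 1028.3$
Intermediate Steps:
$A{\left(I,l \right)} = I l + \frac{11 I}{I + l}$ ($A{\left(I,l \right)} = \frac{\left(11 - l\right) + l}{I + l} I + I l = \frac{11}{I + l} I + I l = \frac{11 I}{I + l} + I l = I l + \frac{11 I}{I + l}$)
$- A{\left(130,0 \left(-2\right) - 8 \right)} = - \frac{130 \left(11 + \left(0 \left(-2\right) - 8\right)^{2} + 130 \left(0 \left(-2\right) - 8\right)\right)}{130 + \left(0 \left(-2\right) - 8\right)} = - \frac{130 \left(11 + \left(0 - 8\right)^{2} + 130 \left(0 - 8\right)\right)}{130 + \left(0 - 8\right)} = - \frac{130 \left(11 + \left(-8\right)^{2} + 130 \left(-8\right)\right)}{130 - 8} = - \frac{130 \left(11 + 64 - 1040\right)}{122} = - \frac{130 \left(-965\right)}{122} = \left(-1\right) \left(- \frac{62725}{61}\right) = \frac{62725}{61}$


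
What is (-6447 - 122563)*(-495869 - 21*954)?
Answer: 66556646030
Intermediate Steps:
(-6447 - 122563)*(-495869 - 21*954) = -129010*(-495869 - 20034) = -129010*(-515903) = 66556646030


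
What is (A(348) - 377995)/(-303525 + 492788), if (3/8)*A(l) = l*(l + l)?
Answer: 267893/189263 ≈ 1.4155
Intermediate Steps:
A(l) = 16*l²/3 (A(l) = 8*(l*(l + l))/3 = 8*(l*(2*l))/3 = 8*(2*l²)/3 = 16*l²/3)
(A(348) - 377995)/(-303525 + 492788) = ((16/3)*348² - 377995)/(-303525 + 492788) = ((16/3)*121104 - 377995)/189263 = (645888 - 377995)*(1/189263) = 267893*(1/189263) = 267893/189263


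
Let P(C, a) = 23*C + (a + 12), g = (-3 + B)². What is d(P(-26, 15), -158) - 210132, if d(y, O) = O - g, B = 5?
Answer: -210294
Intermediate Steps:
g = 4 (g = (-3 + 5)² = 2² = 4)
P(C, a) = 12 + a + 23*C (P(C, a) = 23*C + (12 + a) = 12 + a + 23*C)
d(y, O) = -4 + O (d(y, O) = O - 1*4 = O - 4 = -4 + O)
d(P(-26, 15), -158) - 210132 = (-4 - 158) - 210132 = -162 - 210132 = -210294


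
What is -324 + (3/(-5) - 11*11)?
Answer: -2228/5 ≈ -445.60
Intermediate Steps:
-324 + (3/(-5) - 11*11) = -324 + (3*(-1/5) - 121) = -324 + (-3/5 - 121) = -324 - 608/5 = -2228/5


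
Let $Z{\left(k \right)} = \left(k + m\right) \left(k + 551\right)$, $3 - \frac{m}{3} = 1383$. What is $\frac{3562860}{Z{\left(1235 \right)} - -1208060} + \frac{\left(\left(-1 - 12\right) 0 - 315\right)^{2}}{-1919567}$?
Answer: $- \frac{103344153891}{109148499187} \approx -0.94682$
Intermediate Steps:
$m = -4140$ ($m = 9 - 4149 = -4140$)
$Z{\left(k \right)} = \left(-4140 + k\right) \left(551 + k\right)$ ($Z{\left(k \right)} = \left(k - 4140\right) \left(k + 551\right) = \left(-4140 + k\right) \left(551 + k\right)$)
$\frac{3562860}{Z{\left(1235 \right)} - -1208060} + \frac{\left(\left(-1 - 12\right) 0 - 315\right)^{2}}{-1919567} = \frac{3562860}{\left(-2281140 + 1235^{2} - 4432415\right) - -1208060} + \frac{\left(\left(-1 - 12\right) 0 - 315\right)^{2}}{-1919567} = \frac{3562860}{\left(-2281140 + 1525225 - 4432415\right) + 1208060} + \left(\left(-13\right) 0 - 315\right)^{2} \left(- \frac{1}{1919567}\right) = \frac{3562860}{-5188330 + 1208060} + \left(0 - 315\right)^{2} \left(- \frac{1}{1919567}\right) = \frac{3562860}{-3980270} + \left(-315\right)^{2} \left(- \frac{1}{1919567}\right) = 3562860 \left(- \frac{1}{3980270}\right) + 99225 \left(- \frac{1}{1919567}\right) = - \frac{50898}{56861} - \frac{99225}{1919567} = - \frac{103344153891}{109148499187}$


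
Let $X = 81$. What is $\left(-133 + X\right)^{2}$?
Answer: $2704$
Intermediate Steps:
$\left(-133 + X\right)^{2} = \left(-133 + 81\right)^{2} = \left(-52\right)^{2} = 2704$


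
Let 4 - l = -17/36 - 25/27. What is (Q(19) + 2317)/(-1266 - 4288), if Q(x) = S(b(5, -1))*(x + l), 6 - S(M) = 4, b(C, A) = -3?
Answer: -127753/299916 ≈ -0.42596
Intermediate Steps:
S(M) = 2 (S(M) = 6 - 1*4 = 6 - 4 = 2)
l = 583/108 (l = 4 - (-17/36 - 25/27) = 4 - 1*(-151/108) = 4 + 151/108 = 583/108 ≈ 5.3981)
Q(x) = 583/54 + 2*x (Q(x) = 2*(x + 583/108) = 2*(583/108 + x) = 583/54 + 2*x)
(Q(19) + 2317)/(-1266 - 4288) = ((583/54 + 2*19) + 2317)/(-1266 - 4288) = ((583/54 + 38) + 2317)/(-5554) = (2635/54 + 2317)*(-1/5554) = (127753/54)*(-1/5554) = -127753/299916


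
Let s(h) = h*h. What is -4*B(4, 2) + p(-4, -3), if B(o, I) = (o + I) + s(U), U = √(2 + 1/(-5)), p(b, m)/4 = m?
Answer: -216/5 ≈ -43.200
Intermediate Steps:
p(b, m) = 4*m
U = 3*√5/5 (U = √(2 - ⅕) = √(9/5) = 3*√5/5 ≈ 1.3416)
s(h) = h²
B(o, I) = 9/5 + I + o (B(o, I) = (o + I) + (3*√5/5)² = (I + o) + 9/5 = 9/5 + I + o)
-4*B(4, 2) + p(-4, -3) = -4*(9/5 + 2 + 4) + 4*(-3) = -4*39/5 - 12 = -156/5 - 12 = -216/5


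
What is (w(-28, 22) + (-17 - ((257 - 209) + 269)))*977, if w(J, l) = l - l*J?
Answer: 297008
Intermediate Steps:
w(J, l) = l - J*l
(w(-28, 22) + (-17 - ((257 - 209) + 269)))*977 = (22*(1 - 1*(-28)) + (-17 - ((257 - 209) + 269)))*977 = (22*(1 + 28) + (-17 - (48 + 269)))*977 = (22*29 + (-17 - 1*317))*977 = (638 + (-17 - 317))*977 = (638 - 334)*977 = 304*977 = 297008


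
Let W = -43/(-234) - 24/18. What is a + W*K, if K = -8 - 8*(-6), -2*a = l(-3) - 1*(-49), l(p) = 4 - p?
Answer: -8656/117 ≈ -73.983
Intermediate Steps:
a = -28 (a = -((4 - 1*(-3)) - 1*(-49))/2 = -((4 + 3) + 49)/2 = -(7 + 49)/2 = -1/2*56 = -28)
W = -269/234 (W = -43*(-1/234) - 24*1/18 = 43/234 - 4/3 = -269/234 ≈ -1.1496)
K = 40 (K = -8 + 48 = 40)
a + W*K = -28 - 269/234*40 = -28 - 5380/117 = -8656/117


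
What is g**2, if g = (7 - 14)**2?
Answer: 2401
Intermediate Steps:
g = 49 (g = (-7)**2 = 49)
g**2 = 49**2 = 2401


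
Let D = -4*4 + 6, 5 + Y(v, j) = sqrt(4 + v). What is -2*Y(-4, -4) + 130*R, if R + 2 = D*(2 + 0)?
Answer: -2850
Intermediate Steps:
Y(v, j) = -5 + sqrt(4 + v)
D = -10 (D = -16 + 6 = -10)
R = -22 (R = -2 - 10*(2 + 0) = -2 - 10*2 = -2 - 20 = -22)
-2*Y(-4, -4) + 130*R = -2*(-5 + sqrt(4 - 4)) + 130*(-22) = -2*(-5 + sqrt(0)) - 2860 = -2*(-5 + 0) - 2860 = -2*(-5) - 2860 = 10 - 2860 = -2850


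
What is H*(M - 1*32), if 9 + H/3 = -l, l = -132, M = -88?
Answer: -44280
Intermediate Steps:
H = 369 (H = -27 + 3*(-1*(-132)) = -27 + 3*132 = -27 + 396 = 369)
H*(M - 1*32) = 369*(-88 - 1*32) = 369*(-88 - 32) = 369*(-120) = -44280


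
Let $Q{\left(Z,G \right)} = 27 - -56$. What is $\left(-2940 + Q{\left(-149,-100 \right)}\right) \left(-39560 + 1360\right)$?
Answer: $109137400$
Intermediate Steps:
$Q{\left(Z,G \right)} = 83$ ($Q{\left(Z,G \right)} = 27 + 56 = 83$)
$\left(-2940 + Q{\left(-149,-100 \right)}\right) \left(-39560 + 1360\right) = \left(-2940 + 83\right) \left(-39560 + 1360\right) = \left(-2857\right) \left(-38200\right) = 109137400$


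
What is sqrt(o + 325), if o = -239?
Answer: sqrt(86) ≈ 9.2736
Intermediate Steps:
sqrt(o + 325) = sqrt(-239 + 325) = sqrt(86)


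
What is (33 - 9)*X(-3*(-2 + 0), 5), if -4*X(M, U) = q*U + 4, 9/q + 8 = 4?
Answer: 87/2 ≈ 43.500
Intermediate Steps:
q = -9/4 (q = 9/(-8 + 4) = 9/(-4) = 9*(-1/4) = -9/4 ≈ -2.2500)
X(M, U) = -1 + 9*U/16 (X(M, U) = -(-9*U/4 + 4)/4 = -(4 - 9*U/4)/4 = -1 + 9*U/16)
(33 - 9)*X(-3*(-2 + 0), 5) = (33 - 9)*(-1 + (9/16)*5) = 24*(-1 + 45/16) = 24*(29/16) = 87/2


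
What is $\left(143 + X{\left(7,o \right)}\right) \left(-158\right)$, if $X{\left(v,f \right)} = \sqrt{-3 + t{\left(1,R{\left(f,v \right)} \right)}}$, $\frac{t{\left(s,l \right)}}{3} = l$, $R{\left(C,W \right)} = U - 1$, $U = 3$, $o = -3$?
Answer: $-22594 - 158 \sqrt{3} \approx -22868.0$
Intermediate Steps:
$R{\left(C,W \right)} = 2$ ($R{\left(C,W \right)} = 3 - 1 = 2$)
$t{\left(s,l \right)} = 3 l$
$X{\left(v,f \right)} = \sqrt{3}$ ($X{\left(v,f \right)} = \sqrt{-3 + 3 \cdot 2} = \sqrt{-3 + 6} = \sqrt{3}$)
$\left(143 + X{\left(7,o \right)}\right) \left(-158\right) = \left(143 + \sqrt{3}\right) \left(-158\right) = -22594 - 158 \sqrt{3}$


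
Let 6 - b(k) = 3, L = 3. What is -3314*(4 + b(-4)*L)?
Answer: -43082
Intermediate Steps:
b(k) = 3 (b(k) = 6 - 1*3 = 6 - 3 = 3)
-3314*(4 + b(-4)*L) = -3314*(4 + 3*3) = -3314*(4 + 9) = -3314*13 = -43082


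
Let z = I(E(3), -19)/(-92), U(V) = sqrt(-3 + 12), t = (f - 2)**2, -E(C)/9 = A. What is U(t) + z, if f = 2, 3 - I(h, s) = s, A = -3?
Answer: 127/46 ≈ 2.7609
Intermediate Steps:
E(C) = 27 (E(C) = -9*(-3) = 27)
I(h, s) = 3 - s
t = 0 (t = (2 - 2)**2 = 0**2 = 0)
U(V) = 3 (U(V) = sqrt(9) = 3)
z = -11/46 (z = (3 - 1*(-19))/(-92) = (3 + 19)*(-1/92) = 22*(-1/92) = -11/46 ≈ -0.23913)
U(t) + z = 3 - 11/46 = 127/46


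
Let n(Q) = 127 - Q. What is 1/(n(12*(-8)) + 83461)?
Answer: 1/83684 ≈ 1.1950e-5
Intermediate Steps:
1/(n(12*(-8)) + 83461) = 1/((127 - 12*(-8)) + 83461) = 1/((127 - 1*(-96)) + 83461) = 1/((127 + 96) + 83461) = 1/(223 + 83461) = 1/83684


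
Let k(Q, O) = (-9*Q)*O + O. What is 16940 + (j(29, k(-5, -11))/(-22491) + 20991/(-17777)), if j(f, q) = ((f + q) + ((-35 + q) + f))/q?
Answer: 148995464755567/8796095154 ≈ 16939.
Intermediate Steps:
k(Q, O) = O - 9*O*Q (k(Q, O) = -9*O*Q + O = O - 9*O*Q)
j(f, q) = (-35 + 2*f + 2*q)/q (j(f, q) = ((f + q) + (-35 + f + q))/q = (-35 + 2*f + 2*q)/q)
16940 + (j(29, k(-5, -11))/(-22491) + 20991/(-17777)) = 16940 + (((-35 + 2*29 + 2*(-11*(1 - 9*(-5))))/((-11*(1 - 9*(-5)))))/(-22491) + 20991/(-17777)) = 16940 + (((-35 + 58 + 2*(-11*(1 + 45)))/((-11*(1 + 45))))*(-1/22491) + 20991*(-1/17777)) = 16940 + (((-35 + 58 + 2*(-11*46))/((-11*46)))*(-1/22491) - 20991/17777) = 16940 + (((-35 + 58 + 2*(-506))/(-506))*(-1/22491) - 20991/17777) = 16940 + (-(-35 + 58 - 1012)/506*(-1/22491) - 20991/17777) = 16940 + (-1/506*(-989)*(-1/22491) - 20991/17777) = 16940 + ((43/22)*(-1/22491) - 20991/17777) = 16940 + (-43/494802 - 20991/17777) = 16940 - 10387153193/8796095154 = 148995464755567/8796095154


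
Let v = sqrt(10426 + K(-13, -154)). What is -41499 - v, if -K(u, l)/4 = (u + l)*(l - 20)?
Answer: -41499 - I*sqrt(105806) ≈ -41499.0 - 325.28*I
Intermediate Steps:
K(u, l) = -4*(-20 + l)*(l + u) (K(u, l) = -4*(u + l)*(l - 20) = -4*(l + u)*(-20 + l) = -4*(-20 + l)*(l + u))
v = I*sqrt(105806) (v = sqrt(10426 + (-4*(-154)**2 + 80*(-154) + 80*(-13) - 4*(-154)*(-13))) = sqrt(10426 + (-4*23716 - 12320 - 1040 - 8008)) = sqrt(10426 + (-94864 - 12320 - 1040 - 8008)) = sqrt(10426 - 116232) = sqrt(-105806) = I*sqrt(105806) ≈ 325.28*I)
-41499 - v = -41499 - I*sqrt(105806)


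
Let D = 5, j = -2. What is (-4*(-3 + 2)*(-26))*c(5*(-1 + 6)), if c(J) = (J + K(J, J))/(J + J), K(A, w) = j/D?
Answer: -6396/125 ≈ -51.168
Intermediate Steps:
K(A, w) = -2/5
c(J) = (-2/5 + J)/(2*J) (c(J) = (J - 2/5)/(J + J) = (-2/5 + J)/((2*J)) = (-2/5 + J)*(1/(2*J)) = (-2/5 + J)/(2*J))
(-4*(-3 + 2)*(-26))*c(5*(-1 + 6)) = (-4*(-3 + 2)*(-26))*((-2 + 5*(5*(-1 + 6)))/(10*((5*(-1 + 6))))) = (-4*(-1)*(-26))*((-2 + 5*(5*5))/(10*((5*5)))) = (4*(-26))*((1/10)*(-2 + 5*25)/25) = -52*(-2 + 125)/(5*25) = -52*123/(5*25) = -104*123/250 = -6396/125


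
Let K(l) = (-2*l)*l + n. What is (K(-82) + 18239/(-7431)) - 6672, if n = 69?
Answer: -149017220/7431 ≈ -20053.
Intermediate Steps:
K(l) = 69 - 2*l² (K(l) = (-2*l)*l + 69 = -2*l² + 69 = 69 - 2*l²)
(K(-82) + 18239/(-7431)) - 6672 = ((69 - 2*(-82)²) + 18239/(-7431)) - 6672 = ((69 - 2*6724) + 18239*(-1/7431)) - 6672 = ((69 - 13448) - 18239/7431) - 6672 = (-13379 - 18239/7431) - 6672 = -99437588/7431 - 6672 = -149017220/7431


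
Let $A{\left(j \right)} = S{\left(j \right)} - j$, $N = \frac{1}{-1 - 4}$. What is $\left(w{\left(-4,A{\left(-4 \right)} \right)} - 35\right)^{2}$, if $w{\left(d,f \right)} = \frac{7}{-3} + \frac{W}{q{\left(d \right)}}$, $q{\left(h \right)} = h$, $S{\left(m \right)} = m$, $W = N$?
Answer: $\frac{5004169}{3600} \approx 1390.0$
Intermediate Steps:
$N = - \frac{1}{5}$ ($N = \frac{1}{-1 - 4} = \frac{1}{-5} = - \frac{1}{5} \approx -0.2$)
$W = - \frac{1}{5} \approx -0.2$
$A{\left(j \right)} = 0$ ($A{\left(j \right)} = j - j = 0$)
$w{\left(d,f \right)} = - \frac{7}{3} - \frac{1}{5 d}$ ($w{\left(d,f \right)} = \frac{7}{-3} - \frac{1}{5 d} = 7 \left(- \frac{1}{3}\right) - \frac{1}{5 d} = - \frac{7}{3} - \frac{1}{5 d}$)
$\left(w{\left(-4,A{\left(-4 \right)} \right)} - 35\right)^{2} = \left(\frac{-3 - -140}{15 \left(-4\right)} - 35\right)^{2} = \left(\frac{1}{15} \left(- \frac{1}{4}\right) \left(-3 + 140\right) - 35\right)^{2} = \left(\frac{1}{15} \left(- \frac{1}{4}\right) 137 - 35\right)^{2} = \left(- \frac{137}{60} - 35\right)^{2} = \left(- \frac{2237}{60}\right)^{2} = \frac{5004169}{3600}$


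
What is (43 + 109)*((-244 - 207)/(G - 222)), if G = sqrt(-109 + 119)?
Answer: 7609272/24637 + 34276*sqrt(10)/24637 ≈ 313.25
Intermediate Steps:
G = sqrt(10) ≈ 3.1623
(43 + 109)*((-244 - 207)/(G - 222)) = (43 + 109)*((-244 - 207)/(sqrt(10) - 222)) = 152*(-451/(-222 + sqrt(10))) = -68552/(-222 + sqrt(10))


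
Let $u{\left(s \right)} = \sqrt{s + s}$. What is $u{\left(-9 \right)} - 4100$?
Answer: $-4100 + 3 i \sqrt{2} \approx -4100.0 + 4.2426 i$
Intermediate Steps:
$u{\left(s \right)} = \sqrt{2} \sqrt{s}$ ($u{\left(s \right)} = \sqrt{2 s} = \sqrt{2} \sqrt{s}$)
$u{\left(-9 \right)} - 4100 = \sqrt{2} \sqrt{-9} - 4100 = \sqrt{2} \cdot 3 i - 4100 = 3 i \sqrt{2} - 4100 = -4100 + 3 i \sqrt{2}$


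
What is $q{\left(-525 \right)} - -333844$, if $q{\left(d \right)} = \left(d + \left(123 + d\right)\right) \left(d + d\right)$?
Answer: $1307194$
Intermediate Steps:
$q{\left(d \right)} = 2 d \left(123 + 2 d\right)$ ($q{\left(d \right)} = \left(123 + 2 d\right) 2 d = 2 d \left(123 + 2 d\right)$)
$q{\left(-525 \right)} - -333844 = 2 \left(-525\right) \left(123 + 2 \left(-525\right)\right) - -333844 = 2 \left(-525\right) \left(123 - 1050\right) + 333844 = 2 \left(-525\right) \left(-927\right) + 333844 = 973350 + 333844 = 1307194$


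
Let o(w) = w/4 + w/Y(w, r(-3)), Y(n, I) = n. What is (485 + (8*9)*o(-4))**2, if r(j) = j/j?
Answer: 235225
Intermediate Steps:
r(j) = 1
o(w) = 1 + w/4 (o(w) = w/4 + w/w = w*(1/4) + 1 = w/4 + 1 = 1 + w/4)
(485 + (8*9)*o(-4))**2 = (485 + (8*9)*(1 + (1/4)*(-4)))**2 = (485 + 72*(1 - 1))**2 = (485 + 72*0)**2 = (485 + 0)**2 = 485**2 = 235225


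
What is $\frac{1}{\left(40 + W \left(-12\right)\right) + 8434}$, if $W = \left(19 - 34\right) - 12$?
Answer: $\frac{1}{8798} \approx 0.00011366$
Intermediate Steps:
$W = -27$ ($W = -15 - 12 = -27$)
$\frac{1}{\left(40 + W \left(-12\right)\right) + 8434} = \frac{1}{\left(40 - -324\right) + 8434} = \frac{1}{\left(40 + 324\right) + 8434} = \frac{1}{364 + 8434} = \frac{1}{8798}$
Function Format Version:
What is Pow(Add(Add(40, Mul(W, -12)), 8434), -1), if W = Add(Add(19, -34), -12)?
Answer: Rational(1, 8798) ≈ 0.00011366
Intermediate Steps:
W = -27 (W = Add(-15, -12) = -27)
Pow(Add(Add(40, Mul(W, -12)), 8434), -1) = Pow(Add(Add(40, Mul(-27, -12)), 8434), -1) = Pow(Add(Add(40, 324), 8434), -1) = Pow(Add(364, 8434), -1) = Pow(8798, -1) = Rational(1, 8798)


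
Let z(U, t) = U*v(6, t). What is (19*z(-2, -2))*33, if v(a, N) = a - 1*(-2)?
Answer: -10032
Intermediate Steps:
v(a, N) = 2 + a (v(a, N) = a + 2 = 2 + a)
z(U, t) = 8*U (z(U, t) = U*(2 + 6) = U*8 = 8*U)
(19*z(-2, -2))*33 = (19*(8*(-2)))*33 = (19*(-16))*33 = -304*33 = -10032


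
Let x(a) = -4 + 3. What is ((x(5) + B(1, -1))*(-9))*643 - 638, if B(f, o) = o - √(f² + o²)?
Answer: 10936 + 5787*√2 ≈ 19120.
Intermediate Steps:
x(a) = -1
((x(5) + B(1, -1))*(-9))*643 - 638 = ((-1 + (-1 - √(1² + (-1)²)))*(-9))*643 - 638 = ((-1 + (-1 - √(1 + 1)))*(-9))*643 - 638 = ((-1 + (-1 - √2))*(-9))*643 - 638 = ((-2 - √2)*(-9))*643 - 638 = (18 + 9*√2)*643 - 638 = (11574 + 5787*√2) - 638 = 10936 + 5787*√2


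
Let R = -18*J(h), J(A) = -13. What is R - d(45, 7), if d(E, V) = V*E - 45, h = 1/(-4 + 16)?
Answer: -36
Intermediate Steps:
h = 1/12 ≈ 0.083333
R = 234 (R = -18*(-13) = 234)
d(E, V) = -45 + E*V (d(E, V) = E*V - 45 = -45 + E*V)
R - d(45, 7) = 234 - (-45 + 45*7) = 234 - (-45 + 315) = 234 - 1*270 = 234 - 270 = -36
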